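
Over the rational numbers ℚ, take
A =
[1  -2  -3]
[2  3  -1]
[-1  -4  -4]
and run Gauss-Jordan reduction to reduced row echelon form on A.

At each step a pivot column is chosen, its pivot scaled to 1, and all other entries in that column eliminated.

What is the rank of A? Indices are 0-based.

step 1: normalize row 0 (÷1) = (1, -2, -3)
  row 1: subtract 2×row0 = (0, 7, 5)
  row 2: subtract -1×row0 = (0, -6, -7)
step 2: normalize row 1 (÷7) = (0, 1, 5/7)
  row 0: subtract -2×row1 = (1, 0, -11/7)
  row 2: subtract -6×row1 = (0, 0, -19/7)
step 3: normalize row 2 (÷-19/7) = (0, 0, 1)
  row 0: subtract -11/7×row2 = (1, 0, 0)
  row 1: subtract 5/7×row2 = (0, 1, 0)

rank = 3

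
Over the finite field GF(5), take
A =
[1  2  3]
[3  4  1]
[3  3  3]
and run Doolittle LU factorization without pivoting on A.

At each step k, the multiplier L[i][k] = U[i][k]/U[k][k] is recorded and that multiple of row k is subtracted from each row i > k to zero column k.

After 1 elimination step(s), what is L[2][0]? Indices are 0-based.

Step 1: pivot at (0,0) is 1.
  row1 ← row1 − (3)·row0  ⇒  L[1][0]=3, U row1=(0, 3, 2)
  row2 ← row2 − (3)·row0  ⇒  L[2][0]=3, U row2=(0, 2, 4)

L[2][0] = 3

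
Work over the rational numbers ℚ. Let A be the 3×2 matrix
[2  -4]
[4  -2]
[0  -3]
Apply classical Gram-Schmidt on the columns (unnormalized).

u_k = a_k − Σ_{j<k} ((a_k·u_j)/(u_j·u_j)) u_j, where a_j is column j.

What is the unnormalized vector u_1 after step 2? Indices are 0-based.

Step 1: u_0 = a_0 = (2, 4, 0).
Step 2: u_1 = a_1 − (-4/5)·u_0 = (-12/5, 6/5, -3).

u_1 = (-12/5, 6/5, -3)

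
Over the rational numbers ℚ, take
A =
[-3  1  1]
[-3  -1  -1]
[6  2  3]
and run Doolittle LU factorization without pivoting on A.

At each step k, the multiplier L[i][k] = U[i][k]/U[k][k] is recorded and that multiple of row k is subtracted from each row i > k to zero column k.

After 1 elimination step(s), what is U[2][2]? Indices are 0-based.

Step 1: pivot at (0,0) is -3.
  row1 ← row1 − (1)·row0  ⇒  L[1][0]=1, U row1=(0, -2, -2)
  row2 ← row2 − (-2)·row0  ⇒  L[2][0]=-2, U row2=(0, 4, 5)

U[2][2] = 5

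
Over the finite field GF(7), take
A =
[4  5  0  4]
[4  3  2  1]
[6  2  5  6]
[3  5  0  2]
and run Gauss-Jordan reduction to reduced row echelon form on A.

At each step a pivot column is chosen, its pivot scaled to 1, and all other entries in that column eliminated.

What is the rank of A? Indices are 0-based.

step 1: normalize row 0 (÷4) = (1, 3, 0, 1)
  row 1: subtract 4×row0 = (0, 5, 2, 4)
  row 2: subtract 6×row0 = (0, 5, 5, 0)
  row 3: subtract 3×row0 = (0, 3, 0, 6)
step 2: normalize row 1 (÷5) = (0, 1, 6, 5)
  row 0: subtract 3×row1 = (1, 0, 3, 0)
  row 2: subtract 5×row1 = (0, 0, 3, 3)
  row 3: subtract 3×row1 = (0, 0, 3, 5)
step 3: normalize row 2 (÷3) = (0, 0, 1, 1)
  row 0: subtract 3×row2 = (1, 0, 0, 4)
  row 1: subtract 6×row2 = (0, 1, 0, 6)
  row 3: subtract 3×row2 = (0, 0, 0, 2)
step 4: normalize row 3 (÷2) = (0, 0, 0, 1)
  row 0: subtract 4×row3 = (1, 0, 0, 0)
  row 1: subtract 6×row3 = (0, 1, 0, 0)
  row 2: subtract 1×row3 = (0, 0, 1, 0)

rank = 4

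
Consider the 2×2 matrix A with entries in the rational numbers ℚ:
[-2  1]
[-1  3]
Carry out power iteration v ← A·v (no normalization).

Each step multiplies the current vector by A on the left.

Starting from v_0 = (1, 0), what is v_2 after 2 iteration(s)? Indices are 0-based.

v_0 = (1, 0).
v_1 = A·v_0 = (-2, -1).
v_2 = A·v_1 = (3, -1).

v_2 = (3, -1)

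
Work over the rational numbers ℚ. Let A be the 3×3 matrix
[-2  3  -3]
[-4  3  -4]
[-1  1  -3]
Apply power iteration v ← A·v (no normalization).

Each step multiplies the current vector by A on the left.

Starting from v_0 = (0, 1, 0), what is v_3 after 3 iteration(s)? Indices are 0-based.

v_3 = (-12, -9, 2)

v_0 = (0, 1, 0).
v_1 = A·v_0 = (3, 3, 1).
v_2 = A·v_1 = (0, -7, -3).
v_3 = A·v_2 = (-12, -9, 2).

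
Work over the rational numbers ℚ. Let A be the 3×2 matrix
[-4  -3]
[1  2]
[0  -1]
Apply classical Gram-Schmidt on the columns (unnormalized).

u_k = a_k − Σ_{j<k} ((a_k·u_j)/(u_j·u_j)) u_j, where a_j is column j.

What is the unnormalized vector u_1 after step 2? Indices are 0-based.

u_1 = (5/17, 20/17, -1)

Step 1: u_0 = a_0 = (-4, 1, 0).
Step 2: u_1 = a_1 − (14/17)·u_0 = (5/17, 20/17, -1).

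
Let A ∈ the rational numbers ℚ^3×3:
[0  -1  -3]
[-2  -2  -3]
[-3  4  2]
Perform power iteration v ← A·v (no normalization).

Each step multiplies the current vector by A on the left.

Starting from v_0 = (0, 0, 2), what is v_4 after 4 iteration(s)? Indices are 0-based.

v_4 = (-192, -138, 122)

v_0 = (0, 0, 2).
v_1 = A·v_0 = (-6, -6, 4).
v_2 = A·v_1 = (-6, 12, 2).
v_3 = A·v_2 = (-18, -18, 70).
v_4 = A·v_3 = (-192, -138, 122).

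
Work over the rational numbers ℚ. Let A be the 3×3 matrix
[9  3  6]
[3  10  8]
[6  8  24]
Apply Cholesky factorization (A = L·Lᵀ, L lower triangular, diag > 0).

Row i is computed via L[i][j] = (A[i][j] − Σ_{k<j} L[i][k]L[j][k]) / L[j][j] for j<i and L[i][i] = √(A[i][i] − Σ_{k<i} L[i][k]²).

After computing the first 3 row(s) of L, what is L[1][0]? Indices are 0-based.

L[1][0] = 1

Step 1: L[0][0] = √(9) = 3.
  L[1][0] = (3) / L[0][0] = 1.
Step 2: L[1][1] = √(9) = 3.
  L[2][0] = (6) / L[0][0] = 2.
  L[2][1] = (6) / L[1][1] = 2.
Step 3: L[2][2] = √(16) = 4.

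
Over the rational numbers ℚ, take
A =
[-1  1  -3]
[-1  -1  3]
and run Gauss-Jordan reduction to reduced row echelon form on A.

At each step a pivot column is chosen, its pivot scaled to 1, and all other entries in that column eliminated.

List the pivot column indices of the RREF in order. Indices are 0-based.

pivot columns: 0, 1

[1] R0 /= -1  ⇒  (1, -1, 3)
     R1 -= -1·R0  ⇒  (0, -2, 6)
[2] R1 /= -2  ⇒  (0, 1, -3)
     R0 -= -1·R1  ⇒  (1, 0, 0)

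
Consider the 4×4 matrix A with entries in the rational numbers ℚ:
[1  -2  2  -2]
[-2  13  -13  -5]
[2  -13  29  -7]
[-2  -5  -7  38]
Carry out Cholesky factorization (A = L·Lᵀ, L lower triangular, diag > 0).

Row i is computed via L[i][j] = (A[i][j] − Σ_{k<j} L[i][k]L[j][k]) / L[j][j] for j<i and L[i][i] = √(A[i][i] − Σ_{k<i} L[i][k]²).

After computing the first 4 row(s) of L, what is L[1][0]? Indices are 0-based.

Step 1: L[0][0] = √(1) = 1.
  L[1][0] = (-2) / L[0][0] = -2.
Step 2: L[1][1] = √(9) = 3.
  L[2][0] = (2) / L[0][0] = 2.
  L[2][1] = (-9) / L[1][1] = -3.
Step 3: L[2][2] = √(16) = 4.
  L[3][0] = (-2) / L[0][0] = -2.
  L[3][1] = (-9) / L[1][1] = -3.
  L[3][2] = (-12) / L[2][2] = -3.
Step 4: L[3][3] = √(16) = 4.

L[1][0] = -2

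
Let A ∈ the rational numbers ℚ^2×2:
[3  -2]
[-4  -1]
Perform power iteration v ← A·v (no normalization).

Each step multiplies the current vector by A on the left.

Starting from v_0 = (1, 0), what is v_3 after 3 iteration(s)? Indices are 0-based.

v_0 = (1, 0).
v_1 = A·v_0 = (3, -4).
v_2 = A·v_1 = (17, -8).
v_3 = A·v_2 = (67, -60).

v_3 = (67, -60)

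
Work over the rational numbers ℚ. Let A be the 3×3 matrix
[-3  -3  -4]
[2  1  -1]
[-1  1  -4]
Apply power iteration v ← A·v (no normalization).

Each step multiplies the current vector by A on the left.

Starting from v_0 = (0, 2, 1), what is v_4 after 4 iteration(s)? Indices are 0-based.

v_0 = (0, 2, 1).
v_1 = A·v_0 = (-10, 1, -2).
v_2 = A·v_1 = (35, -17, 19).
v_3 = A·v_2 = (-130, 34, -128).
v_4 = A·v_3 = (800, -98, 676).

v_4 = (800, -98, 676)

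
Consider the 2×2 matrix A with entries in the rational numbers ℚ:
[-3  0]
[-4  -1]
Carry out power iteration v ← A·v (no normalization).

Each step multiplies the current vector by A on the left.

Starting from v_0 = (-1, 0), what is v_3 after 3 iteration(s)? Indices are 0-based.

v_3 = (27, 52)

v_0 = (-1, 0).
v_1 = A·v_0 = (3, 4).
v_2 = A·v_1 = (-9, -16).
v_3 = A·v_2 = (27, 52).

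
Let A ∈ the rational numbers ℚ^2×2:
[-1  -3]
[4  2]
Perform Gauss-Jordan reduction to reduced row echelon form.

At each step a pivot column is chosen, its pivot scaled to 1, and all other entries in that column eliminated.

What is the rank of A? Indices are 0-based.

rank = 2

pivot(0,0)=-1: scale R0 → (1, 3)
  clear (1,0): R1 −= (4)R0 → (0, -10)
pivot(1,1)=-10: scale R1 → (0, 1)
  clear (0,1): R0 −= (3)R1 → (1, 0)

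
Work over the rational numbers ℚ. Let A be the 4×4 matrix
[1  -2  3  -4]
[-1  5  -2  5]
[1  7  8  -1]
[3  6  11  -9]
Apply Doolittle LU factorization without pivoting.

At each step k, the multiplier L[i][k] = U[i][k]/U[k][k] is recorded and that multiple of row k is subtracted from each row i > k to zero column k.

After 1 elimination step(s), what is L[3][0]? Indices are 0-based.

k=0: U[0][0]=1
  eliminate (1,0): mult=-1, new row 1: (0, 3, 1, 1); set L[1][0]=-1
  eliminate (2,0): mult=1, new row 2: (0, 9, 5, 3); set L[2][0]=1
  eliminate (3,0): mult=3, new row 3: (0, 12, 2, 3); set L[3][0]=3

L[3][0] = 3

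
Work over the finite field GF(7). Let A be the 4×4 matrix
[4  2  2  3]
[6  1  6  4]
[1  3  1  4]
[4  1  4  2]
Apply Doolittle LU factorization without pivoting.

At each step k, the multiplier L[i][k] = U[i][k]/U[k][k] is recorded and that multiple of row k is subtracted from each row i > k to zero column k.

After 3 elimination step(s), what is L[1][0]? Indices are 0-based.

k=0: U[0][0]=4
  eliminate (1,0): mult=5, new row 1: (0, 5, 3, 3); set L[1][0]=5
  eliminate (2,0): mult=2, new row 2: (0, 6, 4, 5); set L[2][0]=2
  eliminate (3,0): mult=1, new row 3: (0, 6, 2, 6); set L[3][0]=1
k=1: U[1][1]=5
  eliminate (2,1): mult=4, new row 2: (0, 0, 6, 0); set L[2][1]=4
  eliminate (3,1): mult=4, new row 3: (0, 0, 4, 1); set L[3][1]=4
k=2: U[2][2]=6
  eliminate (3,2): mult=3, new row 3: (0, 0, 0, 1); set L[3][2]=3

L[1][0] = 5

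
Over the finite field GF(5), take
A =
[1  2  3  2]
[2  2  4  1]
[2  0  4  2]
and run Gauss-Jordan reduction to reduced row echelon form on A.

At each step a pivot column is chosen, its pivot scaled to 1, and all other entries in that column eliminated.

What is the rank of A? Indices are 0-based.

[1] R0 /= 1  ⇒  (1, 2, 3, 2)
     R1 -= 2·R0  ⇒  (0, 3, 3, 2)
     R2 -= 2·R0  ⇒  (0, 1, 3, 3)
[2] R1 /= 3  ⇒  (0, 1, 1, 4)
     R0 -= 2·R1  ⇒  (1, 0, 1, 4)
     R2 -= 1·R1  ⇒  (0, 0, 2, 4)
[3] R2 /= 2  ⇒  (0, 0, 1, 2)
     R0 -= 1·R2  ⇒  (1, 0, 0, 2)
     R1 -= 1·R2  ⇒  (0, 1, 0, 2)

rank = 3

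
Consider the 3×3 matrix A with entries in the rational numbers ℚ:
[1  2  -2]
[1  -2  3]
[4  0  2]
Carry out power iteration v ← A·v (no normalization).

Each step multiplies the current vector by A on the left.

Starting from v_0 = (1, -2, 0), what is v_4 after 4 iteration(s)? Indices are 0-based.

v_4 = (7, -9, -4)

v_0 = (1, -2, 0).
v_1 = A·v_0 = (-3, 5, 4).
v_2 = A·v_1 = (-1, -1, -4).
v_3 = A·v_2 = (5, -11, -12).
v_4 = A·v_3 = (7, -9, -4).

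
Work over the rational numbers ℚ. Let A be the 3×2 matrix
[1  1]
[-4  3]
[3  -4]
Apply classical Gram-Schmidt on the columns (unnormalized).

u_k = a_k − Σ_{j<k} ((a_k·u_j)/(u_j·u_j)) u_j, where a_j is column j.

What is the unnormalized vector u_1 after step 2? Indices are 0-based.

Step 1: u_0 = a_0 = (1, -4, 3).
Step 2: u_1 = a_1 − (-23/26)·u_0 = (49/26, -7/13, -35/26).

u_1 = (49/26, -7/13, -35/26)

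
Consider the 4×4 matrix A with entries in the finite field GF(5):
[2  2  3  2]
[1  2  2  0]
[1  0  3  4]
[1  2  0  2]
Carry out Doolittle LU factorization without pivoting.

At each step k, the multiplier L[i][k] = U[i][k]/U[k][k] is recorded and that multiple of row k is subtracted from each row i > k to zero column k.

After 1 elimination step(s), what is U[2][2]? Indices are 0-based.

U[2][2] = 4

Step 1: pivot at (0,0) is 2.
  row1 ← row1 − (3)·row0  ⇒  L[1][0]=3, U row1=(0, 1, 3, 4)
  row2 ← row2 − (3)·row0  ⇒  L[2][0]=3, U row2=(0, 4, 4, 3)
  row3 ← row3 − (3)·row0  ⇒  L[3][0]=3, U row3=(0, 1, 1, 1)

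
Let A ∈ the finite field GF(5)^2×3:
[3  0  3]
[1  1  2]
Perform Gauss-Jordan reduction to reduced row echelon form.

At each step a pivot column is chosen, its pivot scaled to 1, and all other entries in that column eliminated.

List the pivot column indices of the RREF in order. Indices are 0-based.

pivot columns: 0, 1

pivot(0,0)=3: scale R0 → (1, 0, 1)
  clear (1,0): R1 −= (1)R0 → (0, 1, 1)
pivot(1,1)=1: scale R1 → (0, 1, 1)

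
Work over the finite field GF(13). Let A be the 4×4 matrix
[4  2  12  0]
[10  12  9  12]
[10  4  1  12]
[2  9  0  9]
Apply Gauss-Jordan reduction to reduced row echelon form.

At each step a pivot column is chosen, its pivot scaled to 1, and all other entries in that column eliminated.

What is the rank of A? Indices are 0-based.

[1] R0 /= 4  ⇒  (1, 7, 3, 0)
     R1 -= 10·R0  ⇒  (0, 7, 5, 12)
     R2 -= 10·R0  ⇒  (0, 12, 10, 12)
     R3 -= 2·R0  ⇒  (0, 8, 7, 9)
[2] R1 /= 7  ⇒  (0, 1, 10, 11)
     R0 -= 7·R1  ⇒  (1, 0, 11, 1)
     R2 -= 12·R1  ⇒  (0, 0, 7, 10)
     R3 -= 8·R1  ⇒  (0, 0, 5, 12)
[3] R2 /= 7  ⇒  (0, 0, 1, 7)
     R0 -= 11·R2  ⇒  (1, 0, 0, 2)
     R1 -= 10·R2  ⇒  (0, 1, 0, 6)
     R3 -= 5·R2  ⇒  (0, 0, 0, 3)
[4] R3 /= 3  ⇒  (0, 0, 0, 1)
     R0 -= 2·R3  ⇒  (1, 0, 0, 0)
     R1 -= 6·R3  ⇒  (0, 1, 0, 0)
     R2 -= 7·R3  ⇒  (0, 0, 1, 0)

rank = 4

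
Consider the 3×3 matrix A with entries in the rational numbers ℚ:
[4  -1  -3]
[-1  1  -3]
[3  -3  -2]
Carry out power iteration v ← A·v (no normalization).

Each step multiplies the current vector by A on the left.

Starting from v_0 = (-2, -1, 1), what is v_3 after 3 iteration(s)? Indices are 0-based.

v_3 = (-73, 88, -110)

v_0 = (-2, -1, 1).
v_1 = A·v_0 = (-10, -2, -5).
v_2 = A·v_1 = (-23, 23, -14).
v_3 = A·v_2 = (-73, 88, -110).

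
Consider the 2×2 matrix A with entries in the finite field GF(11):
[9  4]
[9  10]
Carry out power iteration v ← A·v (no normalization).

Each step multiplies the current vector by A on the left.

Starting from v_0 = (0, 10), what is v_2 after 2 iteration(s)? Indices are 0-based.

v_0 = (0, 10).
v_1 = A·v_0 = (7, 1).
v_2 = A·v_1 = (1, 7).

v_2 = (1, 7)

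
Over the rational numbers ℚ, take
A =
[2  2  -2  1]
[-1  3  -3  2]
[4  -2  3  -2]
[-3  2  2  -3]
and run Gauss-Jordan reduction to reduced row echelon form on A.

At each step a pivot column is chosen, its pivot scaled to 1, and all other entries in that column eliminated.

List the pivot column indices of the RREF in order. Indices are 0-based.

pivot columns: 0, 1, 2, 3

[1] R0 /= 2  ⇒  (1, 1, -1, 1/2)
     R1 -= -1·R0  ⇒  (0, 4, -4, 5/2)
     R2 -= 4·R0  ⇒  (0, -6, 7, -4)
     R3 -= -3·R0  ⇒  (0, 5, -1, -3/2)
[2] R1 /= 4  ⇒  (0, 1, -1, 5/8)
     R0 -= 1·R1  ⇒  (1, 0, 0, -1/8)
     R2 -= -6·R1  ⇒  (0, 0, 1, -1/4)
     R3 -= 5·R1  ⇒  (0, 0, 4, -37/8)
[3] R2 /= 1  ⇒  (0, 0, 1, -1/4)
     R1 -= -1·R2  ⇒  (0, 1, 0, 3/8)
     R3 -= 4·R2  ⇒  (0, 0, 0, -29/8)
[4] R3 /= -29/8  ⇒  (0, 0, 0, 1)
     R0 -= -1/8·R3  ⇒  (1, 0, 0, 0)
     R1 -= 3/8·R3  ⇒  (0, 1, 0, 0)
     R2 -= -1/4·R3  ⇒  (0, 0, 1, 0)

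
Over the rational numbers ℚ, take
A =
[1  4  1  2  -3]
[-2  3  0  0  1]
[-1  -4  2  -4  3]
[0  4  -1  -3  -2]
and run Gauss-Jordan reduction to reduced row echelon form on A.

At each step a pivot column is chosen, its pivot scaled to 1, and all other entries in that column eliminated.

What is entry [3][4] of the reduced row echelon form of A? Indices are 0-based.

step 1: normalize row 0 (÷1) = (1, 4, 1, 2, -3)
  row 1: subtract -2×row0 = (0, 11, 2, 4, -5)
  row 2: subtract -1×row0 = (0, 0, 3, -2, 0)
step 2: normalize row 1 (÷11) = (0, 1, 2/11, 4/11, -5/11)
  row 0: subtract 4×row1 = (1, 0, 3/11, 6/11, -13/11)
  row 3: subtract 4×row1 = (0, 0, -19/11, -49/11, -2/11)
step 3: normalize row 2 (÷3) = (0, 0, 1, -2/3, 0)
  row 0: subtract 3/11×row2 = (1, 0, 0, 8/11, -13/11)
  row 1: subtract 2/11×row2 = (0, 1, 0, 16/33, -5/11)
  row 3: subtract -19/11×row2 = (0, 0, 0, -185/33, -2/11)
step 4: normalize row 3 (÷-185/33) = (0, 0, 0, 1, 6/185)
  row 0: subtract 8/11×row3 = (1, 0, 0, 0, -223/185)
  row 1: subtract 16/33×row3 = (0, 1, 0, 0, -87/185)
  row 2: subtract -2/3×row3 = (0, 0, 1, 0, 4/185)

M[3][4] = 6/185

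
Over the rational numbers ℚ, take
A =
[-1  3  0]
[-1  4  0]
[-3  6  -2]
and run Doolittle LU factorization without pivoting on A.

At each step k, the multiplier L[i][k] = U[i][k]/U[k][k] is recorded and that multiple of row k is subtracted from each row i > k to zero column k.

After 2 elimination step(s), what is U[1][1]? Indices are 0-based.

U[1][1] = 1

[col 0] pivot -1
  R1 -= 1*R0 → (0, 1, 0)  (L[1][0] := 1)
  R2 -= 3*R0 → (0, -3, -2)  (L[2][0] := 3)
[col 1] pivot 1
  R2 -= -3*R1 → (0, 0, -2)  (L[2][1] := -3)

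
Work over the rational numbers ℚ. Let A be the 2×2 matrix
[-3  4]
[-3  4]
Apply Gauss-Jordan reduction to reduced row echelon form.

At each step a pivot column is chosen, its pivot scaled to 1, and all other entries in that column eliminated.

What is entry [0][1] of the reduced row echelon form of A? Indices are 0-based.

[1] R0 /= -3  ⇒  (1, -4/3)
     R1 -= -3·R0  ⇒  (0, 0)
column 1 empty below row 1

M[0][1] = -4/3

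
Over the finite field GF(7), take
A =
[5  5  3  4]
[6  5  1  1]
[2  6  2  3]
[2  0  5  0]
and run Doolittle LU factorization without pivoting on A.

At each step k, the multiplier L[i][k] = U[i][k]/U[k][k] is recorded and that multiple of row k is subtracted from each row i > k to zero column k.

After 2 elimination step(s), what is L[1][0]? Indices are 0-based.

Step 1: pivot at (0,0) is 5.
  row1 ← row1 − (4)·row0  ⇒  L[1][0]=4, U row1=(0, 6, 3, 6)
  row2 ← row2 − (6)·row0  ⇒  L[2][0]=6, U row2=(0, 4, 5, 0)
  row3 ← row3 − (6)·row0  ⇒  L[3][0]=6, U row3=(0, 5, 1, 4)
Step 2: pivot at (1,1) is 6.
  row2 ← row2 − (3)·row1  ⇒  L[2][1]=3, U row2=(0, 0, 3, 3)
  row3 ← row3 − (2)·row1  ⇒  L[3][1]=2, U row3=(0, 0, 2, 6)

L[1][0] = 4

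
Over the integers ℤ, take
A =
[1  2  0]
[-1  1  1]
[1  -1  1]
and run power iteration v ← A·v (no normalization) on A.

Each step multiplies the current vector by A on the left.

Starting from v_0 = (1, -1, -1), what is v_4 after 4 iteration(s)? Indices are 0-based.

v_4 = (9, 15, -21)

v_0 = (1, -1, -1).
v_1 = A·v_0 = (-1, -3, 1).
v_2 = A·v_1 = (-7, -1, 3).
v_3 = A·v_2 = (-9, 9, -3).
v_4 = A·v_3 = (9, 15, -21).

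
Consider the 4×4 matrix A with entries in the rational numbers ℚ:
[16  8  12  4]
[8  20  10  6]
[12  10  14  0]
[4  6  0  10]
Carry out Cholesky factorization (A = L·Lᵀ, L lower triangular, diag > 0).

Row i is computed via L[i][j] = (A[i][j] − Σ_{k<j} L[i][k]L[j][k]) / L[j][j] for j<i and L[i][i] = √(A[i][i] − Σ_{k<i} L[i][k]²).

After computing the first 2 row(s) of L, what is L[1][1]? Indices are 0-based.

Step 1: L[0][0] = √(16) = 4.
  L[1][0] = (8) / L[0][0] = 2.
Step 2: L[1][1] = √(16) = 4.

L[1][1] = 4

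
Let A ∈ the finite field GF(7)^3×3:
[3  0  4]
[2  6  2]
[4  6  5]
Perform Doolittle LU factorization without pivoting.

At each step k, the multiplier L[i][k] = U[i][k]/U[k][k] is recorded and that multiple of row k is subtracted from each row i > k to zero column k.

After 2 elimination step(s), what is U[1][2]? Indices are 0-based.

k=0: U[0][0]=3
  eliminate (1,0): mult=3, new row 1: (0, 6, 4); set L[1][0]=3
  eliminate (2,0): mult=6, new row 2: (0, 6, 2); set L[2][0]=6
k=1: U[1][1]=6
  eliminate (2,1): mult=1, new row 2: (0, 0, 5); set L[2][1]=1

U[1][2] = 4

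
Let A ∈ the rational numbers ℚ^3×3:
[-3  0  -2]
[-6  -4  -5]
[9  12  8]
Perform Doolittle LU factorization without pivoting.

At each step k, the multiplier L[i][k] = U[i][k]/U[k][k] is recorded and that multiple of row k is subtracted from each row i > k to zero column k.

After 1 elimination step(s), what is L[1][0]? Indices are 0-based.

Step 1: pivot at (0,0) is -3.
  row1 ← row1 − (2)·row0  ⇒  L[1][0]=2, U row1=(0, -4, -1)
  row2 ← row2 − (-3)·row0  ⇒  L[2][0]=-3, U row2=(0, 12, 2)

L[1][0] = 2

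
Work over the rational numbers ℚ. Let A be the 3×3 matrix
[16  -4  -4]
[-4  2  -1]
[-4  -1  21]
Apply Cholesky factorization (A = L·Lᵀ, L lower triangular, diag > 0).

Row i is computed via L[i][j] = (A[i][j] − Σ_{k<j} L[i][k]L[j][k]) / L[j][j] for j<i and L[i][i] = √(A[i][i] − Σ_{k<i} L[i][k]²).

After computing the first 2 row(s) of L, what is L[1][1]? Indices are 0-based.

Step 1: L[0][0] = √(16) = 4.
  L[1][0] = (-4) / L[0][0] = -1.
Step 2: L[1][1] = √(1) = 1.

L[1][1] = 1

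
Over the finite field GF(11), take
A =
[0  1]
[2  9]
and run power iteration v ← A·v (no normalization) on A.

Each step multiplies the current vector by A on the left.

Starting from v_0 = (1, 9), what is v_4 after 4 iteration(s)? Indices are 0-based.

v_0 = (1, 9).
v_1 = A·v_0 = (9, 6).
v_2 = A·v_1 = (6, 6).
v_3 = A·v_2 = (6, 0).
v_4 = A·v_3 = (0, 1).

v_4 = (0, 1)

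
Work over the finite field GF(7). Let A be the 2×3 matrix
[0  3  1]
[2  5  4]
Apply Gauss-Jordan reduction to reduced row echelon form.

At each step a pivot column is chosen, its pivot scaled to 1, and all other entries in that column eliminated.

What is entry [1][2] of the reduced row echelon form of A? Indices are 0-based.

[1] R0 <-> R1
[1] R0 /= 2  ⇒  (1, 6, 2)
[2] R1 /= 3  ⇒  (0, 1, 5)
     R0 -= 6·R1  ⇒  (1, 0, 0)

M[1][2] = 5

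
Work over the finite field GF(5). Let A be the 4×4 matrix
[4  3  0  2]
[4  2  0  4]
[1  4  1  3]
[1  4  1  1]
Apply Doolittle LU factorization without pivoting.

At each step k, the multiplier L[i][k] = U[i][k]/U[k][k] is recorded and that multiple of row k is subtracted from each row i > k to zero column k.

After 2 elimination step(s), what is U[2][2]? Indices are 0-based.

U[2][2] = 1

Step 1: pivot at (0,0) is 4.
  row1 ← row1 − (1)·row0  ⇒  L[1][0]=1, U row1=(0, 4, 0, 2)
  row2 ← row2 − (4)·row0  ⇒  L[2][0]=4, U row2=(0, 2, 1, 0)
  row3 ← row3 − (4)·row0  ⇒  L[3][0]=4, U row3=(0, 2, 1, 3)
Step 2: pivot at (1,1) is 4.
  row2 ← row2 − (3)·row1  ⇒  L[2][1]=3, U row2=(0, 0, 1, 4)
  row3 ← row3 − (3)·row1  ⇒  L[3][1]=3, U row3=(0, 0, 1, 2)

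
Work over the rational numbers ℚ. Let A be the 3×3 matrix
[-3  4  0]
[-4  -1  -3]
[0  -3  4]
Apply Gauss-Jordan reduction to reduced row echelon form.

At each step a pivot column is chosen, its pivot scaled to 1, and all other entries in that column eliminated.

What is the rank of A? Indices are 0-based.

rank = 3

step 1: normalize row 0 (÷-3) = (1, -4/3, 0)
  row 1: subtract -4×row0 = (0, -19/3, -3)
step 2: normalize row 1 (÷-19/3) = (0, 1, 9/19)
  row 0: subtract -4/3×row1 = (1, 0, 12/19)
  row 2: subtract -3×row1 = (0, 0, 103/19)
step 3: normalize row 2 (÷103/19) = (0, 0, 1)
  row 0: subtract 12/19×row2 = (1, 0, 0)
  row 1: subtract 9/19×row2 = (0, 1, 0)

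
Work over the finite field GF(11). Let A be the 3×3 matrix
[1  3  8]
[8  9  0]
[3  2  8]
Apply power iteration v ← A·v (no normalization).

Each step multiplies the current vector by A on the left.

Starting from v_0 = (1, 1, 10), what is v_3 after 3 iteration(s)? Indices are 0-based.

v_0 = (1, 1, 10).
v_1 = A·v_0 = (7, 6, 8).
v_2 = A·v_1 = (1, 0, 9).
v_3 = A·v_2 = (7, 8, 9).

v_3 = (7, 8, 9)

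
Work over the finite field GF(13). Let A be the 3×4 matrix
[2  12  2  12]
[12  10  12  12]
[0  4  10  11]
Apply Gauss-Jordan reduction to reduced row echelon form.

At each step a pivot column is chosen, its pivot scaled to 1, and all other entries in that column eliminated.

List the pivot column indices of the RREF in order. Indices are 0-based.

step 1: normalize row 0 (÷2) = (1, 6, 1, 6)
  row 1: subtract 12×row0 = (0, 3, 0, 5)
step 2: normalize row 1 (÷3) = (0, 1, 0, 6)
  row 0: subtract 6×row1 = (1, 0, 1, 9)
  row 2: subtract 4×row1 = (0, 0, 10, 0)
step 3: normalize row 2 (÷10) = (0, 0, 1, 0)
  row 0: subtract 1×row2 = (1, 0, 0, 9)

pivot columns: 0, 1, 2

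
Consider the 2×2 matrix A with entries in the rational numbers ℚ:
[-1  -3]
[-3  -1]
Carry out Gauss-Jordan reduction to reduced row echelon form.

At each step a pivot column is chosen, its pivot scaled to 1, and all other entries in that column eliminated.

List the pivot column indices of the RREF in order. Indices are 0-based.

pivot columns: 0, 1

pivot(0,0)=-1: scale R0 → (1, 3)
  clear (1,0): R1 −= (-3)R0 → (0, 8)
pivot(1,1)=8: scale R1 → (0, 1)
  clear (0,1): R0 −= (3)R1 → (1, 0)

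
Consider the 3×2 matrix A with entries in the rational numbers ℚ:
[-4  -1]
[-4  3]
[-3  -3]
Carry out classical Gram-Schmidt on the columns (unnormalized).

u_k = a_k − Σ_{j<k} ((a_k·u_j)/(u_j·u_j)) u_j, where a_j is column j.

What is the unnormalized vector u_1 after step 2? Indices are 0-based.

Step 1: u_0 = a_0 = (-4, -4, -3).
Step 2: u_1 = a_1 − (1/41)·u_0 = (-37/41, 127/41, -120/41).

u_1 = (-37/41, 127/41, -120/41)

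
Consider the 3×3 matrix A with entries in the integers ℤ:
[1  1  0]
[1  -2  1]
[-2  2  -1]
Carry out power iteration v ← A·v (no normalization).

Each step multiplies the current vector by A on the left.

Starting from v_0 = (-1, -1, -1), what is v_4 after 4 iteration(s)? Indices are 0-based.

v_4 = (0, -10, 13)

v_0 = (-1, -1, -1).
v_1 = A·v_0 = (-2, 0, 1).
v_2 = A·v_1 = (-2, -1, 3).
v_3 = A·v_2 = (-3, 3, -1).
v_4 = A·v_3 = (0, -10, 13).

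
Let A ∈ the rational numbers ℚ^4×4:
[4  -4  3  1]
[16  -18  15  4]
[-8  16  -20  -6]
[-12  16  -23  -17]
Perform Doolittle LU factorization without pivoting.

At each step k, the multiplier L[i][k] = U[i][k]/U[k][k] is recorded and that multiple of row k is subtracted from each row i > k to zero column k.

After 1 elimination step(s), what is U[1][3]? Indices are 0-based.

U[1][3] = 0

k=0: U[0][0]=4
  eliminate (1,0): mult=4, new row 1: (0, -2, 3, 0); set L[1][0]=4
  eliminate (2,0): mult=-2, new row 2: (0, 8, -14, -4); set L[2][0]=-2
  eliminate (3,0): mult=-3, new row 3: (0, 4, -14, -14); set L[3][0]=-3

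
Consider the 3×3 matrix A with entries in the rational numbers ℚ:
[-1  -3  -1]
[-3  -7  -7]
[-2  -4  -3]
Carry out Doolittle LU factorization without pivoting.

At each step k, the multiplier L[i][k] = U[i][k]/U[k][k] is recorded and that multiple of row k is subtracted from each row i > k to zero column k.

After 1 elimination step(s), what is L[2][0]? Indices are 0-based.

Step 1: pivot at (0,0) is -1.
  row1 ← row1 − (3)·row0  ⇒  L[1][0]=3, U row1=(0, 2, -4)
  row2 ← row2 − (2)·row0  ⇒  L[2][0]=2, U row2=(0, 2, -1)

L[2][0] = 2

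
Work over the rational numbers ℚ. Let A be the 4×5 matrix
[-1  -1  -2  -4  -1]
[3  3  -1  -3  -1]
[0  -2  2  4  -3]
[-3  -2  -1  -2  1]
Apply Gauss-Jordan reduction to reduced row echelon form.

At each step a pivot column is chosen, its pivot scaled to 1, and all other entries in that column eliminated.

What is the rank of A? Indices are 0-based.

pivot(0,0)=-1: scale R0 → (1, 1, 2, 4, 1)
  clear (1,0): R1 −= (3)R0 → (0, 0, -7, -15, -4)
  clear (3,0): R3 −= (-3)R0 → (0, 1, 5, 10, 4)
pivot(1,1): swap R1↔R2
pivot(1,1)=-2: scale R1 → (0, 1, -1, -2, 3/2)
  clear (0,1): R0 −= (1)R1 → (1, 0, 3, 6, -1/2)
  clear (3,1): R3 −= (1)R1 → (0, 0, 6, 12, 5/2)
pivot(2,2)=-7: scale R2 → (0, 0, 1, 15/7, 4/7)
  clear (0,2): R0 −= (3)R2 → (1, 0, 0, -3/7, -31/14)
  clear (1,2): R1 −= (-1)R2 → (0, 1, 0, 1/7, 29/14)
  clear (3,2): R3 −= (6)R2 → (0, 0, 0, -6/7, -13/14)
pivot(3,3)=-6/7: scale R3 → (0, 0, 0, 1, 13/12)
  clear (0,3): R0 −= (-3/7)R3 → (1, 0, 0, 0, -7/4)
  clear (1,3): R1 −= (1/7)R3 → (0, 1, 0, 0, 23/12)
  clear (2,3): R2 −= (15/7)R3 → (0, 0, 1, 0, -7/4)

rank = 4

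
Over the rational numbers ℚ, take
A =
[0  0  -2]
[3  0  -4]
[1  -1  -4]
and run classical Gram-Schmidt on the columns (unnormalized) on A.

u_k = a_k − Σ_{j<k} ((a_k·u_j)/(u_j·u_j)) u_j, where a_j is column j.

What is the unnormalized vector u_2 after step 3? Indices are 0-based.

u_2 = (-2, 0, 0)

Step 1: u_0 = a_0 = (0, 3, 1).
Step 2: u_1 = a_1 − (-1/10)·u_0 = (0, 3/10, -9/10).
Step 3: u_2 = a_2 − (-8/5)·u_0 − (8/3)·u_1 = (-2, 0, 0).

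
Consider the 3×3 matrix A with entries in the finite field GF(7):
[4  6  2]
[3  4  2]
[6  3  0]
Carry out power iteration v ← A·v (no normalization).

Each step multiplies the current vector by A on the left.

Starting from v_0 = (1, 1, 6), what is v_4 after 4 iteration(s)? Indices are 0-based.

v_4 = (0, 5, 2)

v_0 = (1, 1, 6).
v_1 = A·v_0 = (1, 5, 2).
v_2 = A·v_1 = (3, 6, 0).
v_3 = A·v_2 = (6, 5, 1).
v_4 = A·v_3 = (0, 5, 2).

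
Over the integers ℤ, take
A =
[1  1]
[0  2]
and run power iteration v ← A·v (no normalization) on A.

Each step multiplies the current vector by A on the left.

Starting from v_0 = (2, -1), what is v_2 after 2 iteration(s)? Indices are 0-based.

v_0 = (2, -1).
v_1 = A·v_0 = (1, -2).
v_2 = A·v_1 = (-1, -4).

v_2 = (-1, -4)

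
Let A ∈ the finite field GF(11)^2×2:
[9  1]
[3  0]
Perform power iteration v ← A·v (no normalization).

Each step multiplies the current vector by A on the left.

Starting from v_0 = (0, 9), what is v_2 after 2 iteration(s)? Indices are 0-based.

v_2 = (4, 5)

v_0 = (0, 9).
v_1 = A·v_0 = (9, 0).
v_2 = A·v_1 = (4, 5).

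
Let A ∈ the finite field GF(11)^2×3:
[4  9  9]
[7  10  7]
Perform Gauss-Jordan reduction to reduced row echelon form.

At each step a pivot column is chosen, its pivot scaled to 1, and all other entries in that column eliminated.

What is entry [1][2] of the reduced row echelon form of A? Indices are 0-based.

M[1][2] = 2

pivot(0,0)=4: scale R0 → (1, 5, 5)
  clear (1,0): R1 −= (7)R0 → (0, 8, 5)
pivot(1,1)=8: scale R1 → (0, 1, 2)
  clear (0,1): R0 −= (5)R1 → (1, 0, 6)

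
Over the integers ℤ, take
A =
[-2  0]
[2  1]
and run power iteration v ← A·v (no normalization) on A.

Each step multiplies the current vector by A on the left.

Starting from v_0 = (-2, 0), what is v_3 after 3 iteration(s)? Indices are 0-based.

v_3 = (16, -12)

v_0 = (-2, 0).
v_1 = A·v_0 = (4, -4).
v_2 = A·v_1 = (-8, 4).
v_3 = A·v_2 = (16, -12).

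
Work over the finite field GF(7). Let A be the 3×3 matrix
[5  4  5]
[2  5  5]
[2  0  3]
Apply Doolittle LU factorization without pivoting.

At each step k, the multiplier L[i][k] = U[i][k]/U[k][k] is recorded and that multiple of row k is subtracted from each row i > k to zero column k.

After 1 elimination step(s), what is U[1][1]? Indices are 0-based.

k=0: U[0][0]=5
  eliminate (1,0): mult=6, new row 1: (0, 2, 3); set L[1][0]=6
  eliminate (2,0): mult=6, new row 2: (0, 4, 1); set L[2][0]=6

U[1][1] = 2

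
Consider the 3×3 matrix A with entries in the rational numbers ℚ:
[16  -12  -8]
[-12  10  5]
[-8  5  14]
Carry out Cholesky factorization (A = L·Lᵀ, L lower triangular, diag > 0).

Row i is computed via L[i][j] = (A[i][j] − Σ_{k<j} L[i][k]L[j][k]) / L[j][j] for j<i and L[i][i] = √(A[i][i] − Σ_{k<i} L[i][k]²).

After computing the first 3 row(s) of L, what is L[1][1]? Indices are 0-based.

L[1][1] = 1

Step 1: L[0][0] = √(16) = 4.
  L[1][0] = (-12) / L[0][0] = -3.
Step 2: L[1][1] = √(1) = 1.
  L[2][0] = (-8) / L[0][0] = -2.
  L[2][1] = (-1) / L[1][1] = -1.
Step 3: L[2][2] = √(9) = 3.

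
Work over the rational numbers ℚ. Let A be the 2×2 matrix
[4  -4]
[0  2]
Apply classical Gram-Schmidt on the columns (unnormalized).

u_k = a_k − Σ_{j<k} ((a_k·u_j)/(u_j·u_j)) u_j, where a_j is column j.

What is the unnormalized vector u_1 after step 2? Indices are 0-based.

Step 1: u_0 = a_0 = (4, 0).
Step 2: u_1 = a_1 − (-1)·u_0 = (0, 2).

u_1 = (0, 2)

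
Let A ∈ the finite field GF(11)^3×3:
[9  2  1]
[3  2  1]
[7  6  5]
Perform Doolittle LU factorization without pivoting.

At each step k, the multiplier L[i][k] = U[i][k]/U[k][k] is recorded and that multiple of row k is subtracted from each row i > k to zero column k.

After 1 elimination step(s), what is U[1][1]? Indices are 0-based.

U[1][1] = 5

Step 1: pivot at (0,0) is 9.
  row1 ← row1 − (4)·row0  ⇒  L[1][0]=4, U row1=(0, 5, 8)
  row2 ← row2 − (2)·row0  ⇒  L[2][0]=2, U row2=(0, 2, 3)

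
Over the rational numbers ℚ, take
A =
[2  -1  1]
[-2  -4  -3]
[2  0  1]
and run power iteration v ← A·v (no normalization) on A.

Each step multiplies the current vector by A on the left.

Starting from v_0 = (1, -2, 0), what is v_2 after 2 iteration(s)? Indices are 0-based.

v_2 = (4, -38, 10)

v_0 = (1, -2, 0).
v_1 = A·v_0 = (4, 6, 2).
v_2 = A·v_1 = (4, -38, 10).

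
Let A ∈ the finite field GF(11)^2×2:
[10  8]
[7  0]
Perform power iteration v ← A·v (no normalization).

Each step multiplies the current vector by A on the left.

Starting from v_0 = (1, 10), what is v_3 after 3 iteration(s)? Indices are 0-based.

v_3 = (3, 4)

v_0 = (1, 10).
v_1 = A·v_0 = (2, 7).
v_2 = A·v_1 = (10, 3).
v_3 = A·v_2 = (3, 4).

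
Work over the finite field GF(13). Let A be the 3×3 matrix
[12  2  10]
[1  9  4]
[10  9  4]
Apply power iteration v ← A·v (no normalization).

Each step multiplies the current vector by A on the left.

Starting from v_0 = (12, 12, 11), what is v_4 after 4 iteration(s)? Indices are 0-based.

v_4 = (1, 9, 0)

v_0 = (12, 12, 11).
v_1 = A·v_0 = (5, 8, 12).
v_2 = A·v_1 = (1, 8, 1).
v_3 = A·v_2 = (12, 12, 8).
v_4 = A·v_3 = (1, 9, 0).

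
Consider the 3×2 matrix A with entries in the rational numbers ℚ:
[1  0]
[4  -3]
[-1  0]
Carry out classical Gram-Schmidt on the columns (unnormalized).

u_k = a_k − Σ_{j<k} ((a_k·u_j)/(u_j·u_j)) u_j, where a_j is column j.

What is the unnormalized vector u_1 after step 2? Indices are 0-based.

Step 1: u_0 = a_0 = (1, 4, -1).
Step 2: u_1 = a_1 − (-2/3)·u_0 = (2/3, -1/3, -2/3).

u_1 = (2/3, -1/3, -2/3)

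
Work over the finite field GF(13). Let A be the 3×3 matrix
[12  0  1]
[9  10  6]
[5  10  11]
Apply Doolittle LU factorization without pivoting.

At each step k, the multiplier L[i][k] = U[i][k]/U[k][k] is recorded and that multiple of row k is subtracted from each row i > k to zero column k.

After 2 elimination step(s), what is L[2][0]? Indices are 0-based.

Step 1: pivot at (0,0) is 12.
  row1 ← row1 − (4)·row0  ⇒  L[1][0]=4, U row1=(0, 10, 2)
  row2 ← row2 − (8)·row0  ⇒  L[2][0]=8, U row2=(0, 10, 3)
Step 2: pivot at (1,1) is 10.
  row2 ← row2 − (1)·row1  ⇒  L[2][1]=1, U row2=(0, 0, 1)

L[2][0] = 8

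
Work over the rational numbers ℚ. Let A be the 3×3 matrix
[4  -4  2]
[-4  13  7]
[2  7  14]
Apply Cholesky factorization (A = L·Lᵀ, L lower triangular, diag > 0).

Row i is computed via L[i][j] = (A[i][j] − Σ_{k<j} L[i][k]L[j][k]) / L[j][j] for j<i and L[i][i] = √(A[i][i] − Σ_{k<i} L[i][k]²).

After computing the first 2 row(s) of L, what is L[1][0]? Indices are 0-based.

Step 1: L[0][0] = √(4) = 2.
  L[1][0] = (-4) / L[0][0] = -2.
Step 2: L[1][1] = √(9) = 3.

L[1][0] = -2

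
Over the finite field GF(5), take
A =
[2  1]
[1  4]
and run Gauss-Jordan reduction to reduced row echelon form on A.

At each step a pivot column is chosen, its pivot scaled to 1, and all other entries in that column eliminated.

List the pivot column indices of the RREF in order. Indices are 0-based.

pivot columns: 0, 1

[1] R0 /= 2  ⇒  (1, 3)
     R1 -= 1·R0  ⇒  (0, 1)
[2] R1 /= 1  ⇒  (0, 1)
     R0 -= 3·R1  ⇒  (1, 0)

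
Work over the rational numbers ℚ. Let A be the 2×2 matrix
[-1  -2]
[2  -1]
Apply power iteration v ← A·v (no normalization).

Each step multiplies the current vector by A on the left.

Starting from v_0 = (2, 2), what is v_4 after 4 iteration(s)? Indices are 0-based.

v_0 = (2, 2).
v_1 = A·v_0 = (-6, 2).
v_2 = A·v_1 = (2, -14).
v_3 = A·v_2 = (26, 18).
v_4 = A·v_3 = (-62, 34).

v_4 = (-62, 34)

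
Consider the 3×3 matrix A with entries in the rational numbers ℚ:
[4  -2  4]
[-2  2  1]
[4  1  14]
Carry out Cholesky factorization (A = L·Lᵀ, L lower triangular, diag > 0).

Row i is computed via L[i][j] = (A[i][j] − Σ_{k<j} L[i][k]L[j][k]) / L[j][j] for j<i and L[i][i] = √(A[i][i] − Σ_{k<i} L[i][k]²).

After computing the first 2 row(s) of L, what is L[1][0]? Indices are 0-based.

Step 1: L[0][0] = √(4) = 2.
  L[1][0] = (-2) / L[0][0] = -1.
Step 2: L[1][1] = √(1) = 1.

L[1][0] = -1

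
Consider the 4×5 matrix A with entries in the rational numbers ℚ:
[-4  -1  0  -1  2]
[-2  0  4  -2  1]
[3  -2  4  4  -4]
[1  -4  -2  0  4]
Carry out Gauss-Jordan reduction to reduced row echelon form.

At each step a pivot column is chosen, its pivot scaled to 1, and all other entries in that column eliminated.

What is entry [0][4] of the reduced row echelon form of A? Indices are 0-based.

M[0][4] = -1/89

step 1: normalize row 0 (÷-4) = (1, 1/4, 0, 1/4, -1/2)
  row 1: subtract -2×row0 = (0, 1/2, 4, -3/2, 0)
  row 2: subtract 3×row0 = (0, -11/4, 4, 13/4, -5/2)
  row 3: subtract 1×row0 = (0, -17/4, -2, -1/4, 9/2)
step 2: normalize row 1 (÷1/2) = (0, 1, 8, -3, 0)
  row 0: subtract 1/4×row1 = (1, 0, -2, 1, -1/2)
  row 2: subtract -11/4×row1 = (0, 0, 26, -5, -5/2)
  row 3: subtract -17/4×row1 = (0, 0, 32, -13, 9/2)
step 3: normalize row 2 (÷26) = (0, 0, 1, -5/26, -5/52)
  row 0: subtract -2×row2 = (1, 0, 0, 8/13, -9/13)
  row 1: subtract 8×row2 = (0, 1, 0, -19/13, 10/13)
  row 3: subtract 32×row2 = (0, 0, 0, -89/13, 197/26)
step 4: normalize row 3 (÷-89/13) = (0, 0, 0, 1, -197/178)
  row 0: subtract 8/13×row3 = (1, 0, 0, 0, -1/89)
  row 1: subtract -19/13×row3 = (0, 1, 0, 0, -151/178)
  row 2: subtract -5/26×row3 = (0, 0, 1, 0, -55/178)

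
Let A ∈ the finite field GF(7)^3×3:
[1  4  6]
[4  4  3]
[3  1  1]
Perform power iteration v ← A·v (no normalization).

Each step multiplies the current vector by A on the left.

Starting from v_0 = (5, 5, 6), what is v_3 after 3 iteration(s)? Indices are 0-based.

v_0 = (5, 5, 6).
v_1 = A·v_0 = (5, 2, 5).
v_2 = A·v_1 = (1, 1, 1).
v_3 = A·v_2 = (4, 4, 5).

v_3 = (4, 4, 5)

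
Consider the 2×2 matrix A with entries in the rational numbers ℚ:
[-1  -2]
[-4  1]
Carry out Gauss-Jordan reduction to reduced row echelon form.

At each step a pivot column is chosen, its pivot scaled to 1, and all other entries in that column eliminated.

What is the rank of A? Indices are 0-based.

rank = 2

step 1: normalize row 0 (÷-1) = (1, 2)
  row 1: subtract -4×row0 = (0, 9)
step 2: normalize row 1 (÷9) = (0, 1)
  row 0: subtract 2×row1 = (1, 0)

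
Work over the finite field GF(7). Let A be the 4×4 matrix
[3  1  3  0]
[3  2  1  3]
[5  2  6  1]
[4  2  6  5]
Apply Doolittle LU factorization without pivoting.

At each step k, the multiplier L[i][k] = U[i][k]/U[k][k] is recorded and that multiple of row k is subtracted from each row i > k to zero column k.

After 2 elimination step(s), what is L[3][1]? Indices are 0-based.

L[3][1] = 3

[col 0] pivot 3
  R1 -= 1*R0 → (0, 1, 5, 3)  (L[1][0] := 1)
  R2 -= 4*R0 → (0, 5, 1, 1)  (L[2][0] := 4)
  R3 -= 6*R0 → (0, 3, 2, 5)  (L[3][0] := 6)
[col 1] pivot 1
  R2 -= 5*R1 → (0, 0, 4, 0)  (L[2][1] := 5)
  R3 -= 3*R1 → (0, 0, 1, 3)  (L[3][1] := 3)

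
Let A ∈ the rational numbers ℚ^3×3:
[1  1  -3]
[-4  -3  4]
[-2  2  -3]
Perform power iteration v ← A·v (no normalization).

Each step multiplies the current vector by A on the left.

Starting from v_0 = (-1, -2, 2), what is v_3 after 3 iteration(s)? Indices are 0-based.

v_3 = (-251, 330, -400)

v_0 = (-1, -2, 2).
v_1 = A·v_0 = (-9, 18, -8).
v_2 = A·v_1 = (33, -50, 78).
v_3 = A·v_2 = (-251, 330, -400).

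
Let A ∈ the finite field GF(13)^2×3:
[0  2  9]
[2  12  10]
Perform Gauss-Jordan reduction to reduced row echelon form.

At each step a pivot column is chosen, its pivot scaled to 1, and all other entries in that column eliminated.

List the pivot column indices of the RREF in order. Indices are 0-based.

step 1: exchange rows 0,1
step 1: normalize row 0 (÷2) = (1, 6, 5)
step 2: normalize row 1 (÷2) = (0, 1, 11)
  row 0: subtract 6×row1 = (1, 0, 4)

pivot columns: 0, 1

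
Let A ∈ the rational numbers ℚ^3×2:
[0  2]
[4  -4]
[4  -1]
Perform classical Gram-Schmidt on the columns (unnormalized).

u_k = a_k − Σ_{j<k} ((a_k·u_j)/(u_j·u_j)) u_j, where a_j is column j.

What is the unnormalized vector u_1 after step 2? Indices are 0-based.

Step 1: u_0 = a_0 = (0, 4, 4).
Step 2: u_1 = a_1 − (-5/8)·u_0 = (2, -3/2, 3/2).

u_1 = (2, -3/2, 3/2)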